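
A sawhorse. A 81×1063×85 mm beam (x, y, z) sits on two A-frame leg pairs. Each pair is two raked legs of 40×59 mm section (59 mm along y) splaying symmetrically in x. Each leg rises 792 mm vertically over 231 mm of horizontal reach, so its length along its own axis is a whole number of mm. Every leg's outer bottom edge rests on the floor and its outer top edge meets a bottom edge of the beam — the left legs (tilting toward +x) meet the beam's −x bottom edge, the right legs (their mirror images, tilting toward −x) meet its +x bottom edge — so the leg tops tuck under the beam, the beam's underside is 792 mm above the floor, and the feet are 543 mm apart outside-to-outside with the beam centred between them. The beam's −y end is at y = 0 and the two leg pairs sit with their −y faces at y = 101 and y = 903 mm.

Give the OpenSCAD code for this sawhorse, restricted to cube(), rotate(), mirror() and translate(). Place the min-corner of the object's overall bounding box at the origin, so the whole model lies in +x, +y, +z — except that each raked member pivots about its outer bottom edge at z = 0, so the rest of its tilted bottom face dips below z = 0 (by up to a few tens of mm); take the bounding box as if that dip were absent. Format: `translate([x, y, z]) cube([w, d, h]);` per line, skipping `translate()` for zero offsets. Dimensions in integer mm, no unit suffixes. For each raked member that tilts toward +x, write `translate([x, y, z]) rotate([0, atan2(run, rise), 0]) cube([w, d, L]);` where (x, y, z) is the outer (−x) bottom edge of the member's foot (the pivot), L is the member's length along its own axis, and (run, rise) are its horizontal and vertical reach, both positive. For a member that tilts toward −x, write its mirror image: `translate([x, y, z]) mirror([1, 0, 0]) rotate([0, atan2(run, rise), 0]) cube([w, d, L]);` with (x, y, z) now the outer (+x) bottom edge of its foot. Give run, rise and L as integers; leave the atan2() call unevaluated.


// leg length = √(231² + 792²) = 825
// right-leg outer foot x = 2·231 + 81 = 543
// beam min-corner = (231, 0, 792)
translate([231, 0, 792]) cube([81, 1063, 85]);
translate([0, 101, 0]) rotate([0, atan2(231, 792), 0]) cube([40, 59, 825]);
translate([543, 101, 0]) mirror([1, 0, 0]) rotate([0, atan2(231, 792), 0]) cube([40, 59, 825]);
translate([0, 903, 0]) rotate([0, atan2(231, 792), 0]) cube([40, 59, 825]);
translate([543, 903, 0]) mirror([1, 0, 0]) rotate([0, atan2(231, 792), 0]) cube([40, 59, 825]);


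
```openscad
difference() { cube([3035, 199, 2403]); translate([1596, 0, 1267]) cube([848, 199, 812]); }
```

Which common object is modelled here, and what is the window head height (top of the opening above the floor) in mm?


A wall with a window opening. The window head height is 2079 mm.

A wall with a rectangular opening subtracted — a window. Sill at z = 1267, opening 812 mm tall, so the head is at 1267 + 812 = 2079 mm.


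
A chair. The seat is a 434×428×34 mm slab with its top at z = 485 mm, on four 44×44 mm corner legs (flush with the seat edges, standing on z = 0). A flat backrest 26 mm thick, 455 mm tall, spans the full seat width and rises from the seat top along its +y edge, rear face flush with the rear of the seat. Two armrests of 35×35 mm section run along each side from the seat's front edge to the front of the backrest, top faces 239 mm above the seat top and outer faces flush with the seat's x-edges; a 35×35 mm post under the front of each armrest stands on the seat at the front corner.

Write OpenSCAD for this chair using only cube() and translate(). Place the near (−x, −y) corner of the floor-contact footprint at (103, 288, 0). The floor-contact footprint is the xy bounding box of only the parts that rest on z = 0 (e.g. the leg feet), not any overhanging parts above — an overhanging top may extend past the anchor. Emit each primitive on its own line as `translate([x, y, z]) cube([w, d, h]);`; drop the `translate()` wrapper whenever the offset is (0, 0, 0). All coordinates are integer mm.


translate([103, 288, 451]) cube([434, 428, 34]);
translate([103, 288, 0]) cube([44, 44, 451]);
translate([493, 288, 0]) cube([44, 44, 451]);
translate([103, 672, 0]) cube([44, 44, 451]);
translate([493, 672, 0]) cube([44, 44, 451]);
translate([103, 690, 485]) cube([434, 26, 455]);
translate([103, 288, 689]) cube([35, 402, 35]);
translate([502, 288, 689]) cube([35, 402, 35]);
translate([103, 288, 485]) cube([35, 35, 204]);
translate([502, 288, 485]) cube([35, 35, 204]);


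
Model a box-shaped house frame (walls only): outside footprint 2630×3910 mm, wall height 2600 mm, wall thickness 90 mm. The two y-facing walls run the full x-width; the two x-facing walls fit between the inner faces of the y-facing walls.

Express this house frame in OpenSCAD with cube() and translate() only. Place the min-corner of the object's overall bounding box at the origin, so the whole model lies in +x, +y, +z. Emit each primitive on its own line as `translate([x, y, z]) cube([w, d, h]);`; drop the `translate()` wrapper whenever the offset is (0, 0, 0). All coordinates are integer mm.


cube([2630, 90, 2600]);
translate([0, 3820, 0]) cube([2630, 90, 2600]);
translate([0, 90, 0]) cube([90, 3730, 2600]);
translate([2540, 90, 0]) cube([90, 3730, 2600]);


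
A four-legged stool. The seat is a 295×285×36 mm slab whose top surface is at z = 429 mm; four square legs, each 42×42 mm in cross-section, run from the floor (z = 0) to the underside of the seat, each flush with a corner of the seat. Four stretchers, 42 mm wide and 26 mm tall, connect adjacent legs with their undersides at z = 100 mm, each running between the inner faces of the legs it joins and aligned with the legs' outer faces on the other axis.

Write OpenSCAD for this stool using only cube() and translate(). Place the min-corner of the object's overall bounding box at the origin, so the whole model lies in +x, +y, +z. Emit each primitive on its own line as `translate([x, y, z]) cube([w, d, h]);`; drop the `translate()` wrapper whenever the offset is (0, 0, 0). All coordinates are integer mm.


translate([0, 0, 393]) cube([295, 285, 36]);
cube([42, 42, 393]);
translate([253, 0, 0]) cube([42, 42, 393]);
translate([0, 243, 0]) cube([42, 42, 393]);
translate([253, 243, 0]) cube([42, 42, 393]);
translate([42, 0, 100]) cube([211, 42, 26]);
translate([42, 243, 100]) cube([211, 42, 26]);
translate([0, 42, 100]) cube([42, 201, 26]);
translate([253, 42, 100]) cube([42, 201, 26]);


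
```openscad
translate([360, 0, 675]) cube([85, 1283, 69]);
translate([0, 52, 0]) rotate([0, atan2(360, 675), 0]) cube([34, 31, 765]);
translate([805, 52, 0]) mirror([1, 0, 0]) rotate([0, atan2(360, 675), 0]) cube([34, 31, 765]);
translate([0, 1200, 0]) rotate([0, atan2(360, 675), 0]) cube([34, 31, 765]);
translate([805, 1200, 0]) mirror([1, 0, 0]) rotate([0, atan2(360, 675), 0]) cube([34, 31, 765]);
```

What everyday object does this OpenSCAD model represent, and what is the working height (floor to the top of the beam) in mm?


A sawhorse. The overall height is 744 mm.

A beam across two mirrored pairs of raked legs — a sawhorse. The beam's underside is at z = 675 (matching the legs' vertical rise in atan2(360, 675)) and the beam is 69 mm tall, so its top is at 675 + 69 = 744 mm. The raked legs top out at the beam's underside, so that is the highest point.


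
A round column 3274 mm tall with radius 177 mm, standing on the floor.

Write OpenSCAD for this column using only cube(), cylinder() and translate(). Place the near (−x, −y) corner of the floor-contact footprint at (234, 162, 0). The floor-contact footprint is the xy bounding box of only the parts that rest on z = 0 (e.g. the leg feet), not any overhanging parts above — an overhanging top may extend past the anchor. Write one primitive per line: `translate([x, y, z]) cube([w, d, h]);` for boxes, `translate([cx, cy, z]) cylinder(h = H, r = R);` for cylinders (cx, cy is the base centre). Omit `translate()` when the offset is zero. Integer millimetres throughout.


translate([411, 339, 0]) cylinder(h = 3274, r = 177);


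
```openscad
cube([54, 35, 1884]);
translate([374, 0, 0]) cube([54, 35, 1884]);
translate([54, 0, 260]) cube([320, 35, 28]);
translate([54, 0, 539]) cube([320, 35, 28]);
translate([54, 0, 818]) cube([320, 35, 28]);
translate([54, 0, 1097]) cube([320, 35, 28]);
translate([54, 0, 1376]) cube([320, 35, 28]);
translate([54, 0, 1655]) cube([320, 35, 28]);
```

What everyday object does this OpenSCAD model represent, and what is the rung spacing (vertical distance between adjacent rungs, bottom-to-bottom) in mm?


A ladder. The rung spacing is 279 mm.

Two tall 54×35 posts with 6 short bars between them — a ladder. Adjacent rungs sit at z = 260 and z = 539, so the spacing is 539 − 260 = 279 mm.


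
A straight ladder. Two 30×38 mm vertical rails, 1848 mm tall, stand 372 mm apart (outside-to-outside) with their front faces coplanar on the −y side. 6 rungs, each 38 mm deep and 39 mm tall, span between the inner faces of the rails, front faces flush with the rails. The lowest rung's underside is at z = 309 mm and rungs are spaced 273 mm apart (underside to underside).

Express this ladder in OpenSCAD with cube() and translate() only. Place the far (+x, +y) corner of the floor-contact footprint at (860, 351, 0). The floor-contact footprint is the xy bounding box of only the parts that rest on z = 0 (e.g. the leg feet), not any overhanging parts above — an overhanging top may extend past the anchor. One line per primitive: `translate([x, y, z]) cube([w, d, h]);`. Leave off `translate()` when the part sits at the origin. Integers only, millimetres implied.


translate([488, 313, 0]) cube([30, 38, 1848]);
translate([830, 313, 0]) cube([30, 38, 1848]);
translate([518, 313, 309]) cube([312, 38, 39]);
translate([518, 313, 582]) cube([312, 38, 39]);
translate([518, 313, 855]) cube([312, 38, 39]);
translate([518, 313, 1128]) cube([312, 38, 39]);
translate([518, 313, 1401]) cube([312, 38, 39]);
translate([518, 313, 1674]) cube([312, 38, 39]);


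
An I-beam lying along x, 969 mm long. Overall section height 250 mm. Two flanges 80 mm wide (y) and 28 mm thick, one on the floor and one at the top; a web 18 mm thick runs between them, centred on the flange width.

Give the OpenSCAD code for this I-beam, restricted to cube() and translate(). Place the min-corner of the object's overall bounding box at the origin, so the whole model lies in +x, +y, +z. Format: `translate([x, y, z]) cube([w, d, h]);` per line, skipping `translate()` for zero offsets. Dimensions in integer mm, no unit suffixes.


cube([969, 80, 28]);
translate([0, 31, 28]) cube([969, 18, 194]);
translate([0, 0, 222]) cube([969, 80, 28]);


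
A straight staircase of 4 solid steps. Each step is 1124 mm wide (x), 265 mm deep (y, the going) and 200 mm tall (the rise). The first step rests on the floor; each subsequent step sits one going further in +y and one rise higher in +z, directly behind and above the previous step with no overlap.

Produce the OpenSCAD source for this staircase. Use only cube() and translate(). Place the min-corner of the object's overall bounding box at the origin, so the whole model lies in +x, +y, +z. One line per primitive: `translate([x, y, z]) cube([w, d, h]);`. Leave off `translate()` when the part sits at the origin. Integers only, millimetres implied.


cube([1124, 265, 200]);
translate([0, 265, 200]) cube([1124, 265, 200]);
translate([0, 530, 400]) cube([1124, 265, 200]);
translate([0, 795, 600]) cube([1124, 265, 200]);


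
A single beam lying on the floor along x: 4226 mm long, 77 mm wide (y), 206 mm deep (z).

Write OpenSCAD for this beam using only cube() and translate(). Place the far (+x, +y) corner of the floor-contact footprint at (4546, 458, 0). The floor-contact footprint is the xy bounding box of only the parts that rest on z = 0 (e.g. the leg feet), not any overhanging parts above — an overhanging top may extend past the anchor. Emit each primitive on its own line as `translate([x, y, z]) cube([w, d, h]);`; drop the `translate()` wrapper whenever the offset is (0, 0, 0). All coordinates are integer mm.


translate([320, 381, 0]) cube([4226, 77, 206]);


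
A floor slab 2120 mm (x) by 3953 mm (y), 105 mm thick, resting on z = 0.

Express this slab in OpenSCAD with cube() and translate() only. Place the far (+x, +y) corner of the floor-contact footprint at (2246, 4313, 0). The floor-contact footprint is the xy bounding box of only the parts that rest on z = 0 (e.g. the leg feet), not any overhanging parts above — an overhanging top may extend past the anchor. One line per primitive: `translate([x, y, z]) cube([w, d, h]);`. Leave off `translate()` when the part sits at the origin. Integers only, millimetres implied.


translate([126, 360, 0]) cube([2120, 3953, 105]);


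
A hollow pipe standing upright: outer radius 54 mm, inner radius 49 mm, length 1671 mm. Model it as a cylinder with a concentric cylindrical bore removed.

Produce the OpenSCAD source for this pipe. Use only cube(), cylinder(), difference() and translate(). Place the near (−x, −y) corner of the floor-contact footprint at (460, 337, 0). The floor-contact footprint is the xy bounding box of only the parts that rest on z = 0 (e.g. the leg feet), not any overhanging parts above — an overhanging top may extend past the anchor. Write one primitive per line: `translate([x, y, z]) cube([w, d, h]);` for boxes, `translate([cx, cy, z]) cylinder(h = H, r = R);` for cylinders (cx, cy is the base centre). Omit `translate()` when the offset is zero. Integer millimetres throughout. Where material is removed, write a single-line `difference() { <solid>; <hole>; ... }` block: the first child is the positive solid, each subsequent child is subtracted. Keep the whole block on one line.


difference() { translate([514, 391, 0]) cylinder(h = 1671, r = 54); translate([514, 391, 0]) cylinder(h = 1671, r = 49); }


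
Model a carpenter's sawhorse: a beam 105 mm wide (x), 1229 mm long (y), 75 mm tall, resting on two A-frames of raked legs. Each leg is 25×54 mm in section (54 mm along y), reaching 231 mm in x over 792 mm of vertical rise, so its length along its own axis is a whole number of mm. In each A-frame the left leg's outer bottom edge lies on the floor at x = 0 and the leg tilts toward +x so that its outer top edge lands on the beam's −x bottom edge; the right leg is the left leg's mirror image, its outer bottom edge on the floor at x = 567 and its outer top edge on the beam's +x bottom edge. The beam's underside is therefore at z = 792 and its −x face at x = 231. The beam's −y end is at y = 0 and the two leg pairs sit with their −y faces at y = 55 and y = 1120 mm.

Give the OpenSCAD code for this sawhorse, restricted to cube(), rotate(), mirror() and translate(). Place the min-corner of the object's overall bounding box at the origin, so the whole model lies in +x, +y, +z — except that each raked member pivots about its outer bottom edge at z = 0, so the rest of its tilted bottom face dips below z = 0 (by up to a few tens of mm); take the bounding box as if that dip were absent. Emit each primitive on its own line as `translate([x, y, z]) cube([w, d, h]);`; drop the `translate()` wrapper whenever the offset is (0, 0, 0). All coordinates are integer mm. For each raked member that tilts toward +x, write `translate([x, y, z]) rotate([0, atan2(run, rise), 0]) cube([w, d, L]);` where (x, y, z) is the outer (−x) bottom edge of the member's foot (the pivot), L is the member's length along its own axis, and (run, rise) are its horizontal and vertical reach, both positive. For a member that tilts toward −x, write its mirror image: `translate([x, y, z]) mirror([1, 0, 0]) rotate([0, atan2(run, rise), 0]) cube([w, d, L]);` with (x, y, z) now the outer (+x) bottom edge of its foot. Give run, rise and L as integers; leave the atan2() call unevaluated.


translate([231, 0, 792]) cube([105, 1229, 75]);
translate([0, 55, 0]) rotate([0, atan2(231, 792), 0]) cube([25, 54, 825]);
translate([567, 55, 0]) mirror([1, 0, 0]) rotate([0, atan2(231, 792), 0]) cube([25, 54, 825]);
translate([0, 1120, 0]) rotate([0, atan2(231, 792), 0]) cube([25, 54, 825]);
translate([567, 1120, 0]) mirror([1, 0, 0]) rotate([0, atan2(231, 792), 0]) cube([25, 54, 825]);


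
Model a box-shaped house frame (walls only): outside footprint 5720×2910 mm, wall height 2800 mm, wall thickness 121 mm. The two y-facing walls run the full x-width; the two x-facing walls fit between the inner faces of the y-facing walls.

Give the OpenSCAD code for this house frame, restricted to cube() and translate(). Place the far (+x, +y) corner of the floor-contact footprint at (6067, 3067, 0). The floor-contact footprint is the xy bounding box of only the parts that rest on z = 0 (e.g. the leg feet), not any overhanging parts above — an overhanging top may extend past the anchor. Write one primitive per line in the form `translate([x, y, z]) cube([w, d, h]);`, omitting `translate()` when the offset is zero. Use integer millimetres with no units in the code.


translate([347, 157, 0]) cube([5720, 121, 2800]);
translate([347, 2946, 0]) cube([5720, 121, 2800]);
translate([347, 278, 0]) cube([121, 2668, 2800]);
translate([5946, 278, 0]) cube([121, 2668, 2800]);


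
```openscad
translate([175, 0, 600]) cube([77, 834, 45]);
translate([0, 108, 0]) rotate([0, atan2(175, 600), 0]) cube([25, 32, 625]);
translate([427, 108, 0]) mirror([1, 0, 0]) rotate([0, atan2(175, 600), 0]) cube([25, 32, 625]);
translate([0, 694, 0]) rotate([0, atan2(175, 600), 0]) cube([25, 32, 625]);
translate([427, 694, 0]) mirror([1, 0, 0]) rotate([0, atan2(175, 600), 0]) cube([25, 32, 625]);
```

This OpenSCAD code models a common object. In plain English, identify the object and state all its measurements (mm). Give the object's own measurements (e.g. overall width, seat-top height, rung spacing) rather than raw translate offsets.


A sawhorse. A 77×834×45 mm beam (x, y, z) sits on two A-frame leg pairs. Each pair is two raked legs of 25×32 mm section (32 mm along y) splaying symmetrically in x. Each leg rises 600 mm vertically over 175 mm of horizontal reach and is 625 mm long along its own axis. Every leg's outer bottom edge rests on the floor and its outer top edge meets a bottom edge of the beam — the left legs (tilting toward +x) meet the beam's −x bottom edge, the right legs (their mirror images, tilting toward −x) meet its +x bottom edge — so the leg tops tuck under the beam, the beam's underside is 600 mm above the floor, and the feet are 427 mm apart outside-to-outside with the beam centred between them. The two leg pairs are set in 108 mm from either end of the beam.


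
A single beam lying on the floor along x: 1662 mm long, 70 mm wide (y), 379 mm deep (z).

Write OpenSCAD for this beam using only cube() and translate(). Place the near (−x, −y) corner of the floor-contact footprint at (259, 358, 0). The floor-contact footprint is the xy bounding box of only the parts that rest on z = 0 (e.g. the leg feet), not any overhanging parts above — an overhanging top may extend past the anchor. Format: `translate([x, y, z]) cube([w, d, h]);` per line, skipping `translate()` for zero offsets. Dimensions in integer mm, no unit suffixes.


translate([259, 358, 0]) cube([1662, 70, 379]);


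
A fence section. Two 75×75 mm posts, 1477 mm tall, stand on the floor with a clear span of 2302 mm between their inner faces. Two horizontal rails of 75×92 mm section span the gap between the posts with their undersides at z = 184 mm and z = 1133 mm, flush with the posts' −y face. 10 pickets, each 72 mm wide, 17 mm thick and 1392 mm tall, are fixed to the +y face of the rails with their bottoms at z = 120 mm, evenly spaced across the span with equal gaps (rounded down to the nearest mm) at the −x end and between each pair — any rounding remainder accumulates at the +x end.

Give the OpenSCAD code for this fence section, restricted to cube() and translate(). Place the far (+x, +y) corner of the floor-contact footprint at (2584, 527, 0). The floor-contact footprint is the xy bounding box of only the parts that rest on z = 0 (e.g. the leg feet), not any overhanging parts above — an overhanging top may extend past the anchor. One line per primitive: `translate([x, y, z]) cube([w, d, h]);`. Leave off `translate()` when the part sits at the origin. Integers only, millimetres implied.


translate([132, 452, 0]) cube([75, 75, 1477]);
translate([2509, 452, 0]) cube([75, 75, 1477]);
translate([207, 452, 184]) cube([2302, 75, 92]);
translate([207, 452, 1133]) cube([2302, 75, 92]);
translate([350, 527, 120]) cube([72, 17, 1392]);
translate([565, 527, 120]) cube([72, 17, 1392]);
translate([780, 527, 120]) cube([72, 17, 1392]);
translate([995, 527, 120]) cube([72, 17, 1392]);
translate([1210, 527, 120]) cube([72, 17, 1392]);
translate([1425, 527, 120]) cube([72, 17, 1392]);
translate([1640, 527, 120]) cube([72, 17, 1392]);
translate([1855, 527, 120]) cube([72, 17, 1392]);
translate([2070, 527, 120]) cube([72, 17, 1392]);
translate([2285, 527, 120]) cube([72, 17, 1392]);


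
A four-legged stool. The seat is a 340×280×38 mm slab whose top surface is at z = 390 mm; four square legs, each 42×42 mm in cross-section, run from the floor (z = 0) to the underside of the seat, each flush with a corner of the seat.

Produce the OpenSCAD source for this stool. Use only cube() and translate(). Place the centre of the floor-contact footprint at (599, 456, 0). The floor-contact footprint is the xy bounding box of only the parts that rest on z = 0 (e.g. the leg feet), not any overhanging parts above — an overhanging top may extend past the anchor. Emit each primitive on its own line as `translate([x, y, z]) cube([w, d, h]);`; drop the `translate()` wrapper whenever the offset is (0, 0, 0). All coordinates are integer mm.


translate([429, 316, 352]) cube([340, 280, 38]);
translate([429, 316, 0]) cube([42, 42, 352]);
translate([727, 316, 0]) cube([42, 42, 352]);
translate([429, 554, 0]) cube([42, 42, 352]);
translate([727, 554, 0]) cube([42, 42, 352]);


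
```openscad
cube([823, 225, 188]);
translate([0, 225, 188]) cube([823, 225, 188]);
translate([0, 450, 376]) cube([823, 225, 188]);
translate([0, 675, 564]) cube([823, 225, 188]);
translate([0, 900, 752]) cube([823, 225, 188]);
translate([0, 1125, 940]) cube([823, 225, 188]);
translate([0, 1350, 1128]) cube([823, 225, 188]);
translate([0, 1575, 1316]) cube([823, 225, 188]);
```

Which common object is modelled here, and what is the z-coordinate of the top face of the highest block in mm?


A staircase. The total rise is 1504 mm.

8 identical blocks, each offset up and back from the previous — a staircase. Each step is 188 mm tall and there are 8 of them, so the total rise is 8 × 188 = 1504 mm.


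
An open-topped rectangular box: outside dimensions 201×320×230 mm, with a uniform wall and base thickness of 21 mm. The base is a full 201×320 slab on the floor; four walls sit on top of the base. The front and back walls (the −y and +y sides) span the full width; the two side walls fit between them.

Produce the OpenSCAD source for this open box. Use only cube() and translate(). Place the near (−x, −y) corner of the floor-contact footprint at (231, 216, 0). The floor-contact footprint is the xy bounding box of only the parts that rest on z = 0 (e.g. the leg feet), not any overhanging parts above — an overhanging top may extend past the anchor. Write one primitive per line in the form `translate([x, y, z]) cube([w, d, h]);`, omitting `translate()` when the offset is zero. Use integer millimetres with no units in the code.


translate([231, 216, 0]) cube([201, 320, 21]);
translate([231, 216, 21]) cube([201, 21, 209]);
translate([231, 515, 21]) cube([201, 21, 209]);
translate([231, 237, 21]) cube([21, 278, 209]);
translate([411, 237, 21]) cube([21, 278, 209]);


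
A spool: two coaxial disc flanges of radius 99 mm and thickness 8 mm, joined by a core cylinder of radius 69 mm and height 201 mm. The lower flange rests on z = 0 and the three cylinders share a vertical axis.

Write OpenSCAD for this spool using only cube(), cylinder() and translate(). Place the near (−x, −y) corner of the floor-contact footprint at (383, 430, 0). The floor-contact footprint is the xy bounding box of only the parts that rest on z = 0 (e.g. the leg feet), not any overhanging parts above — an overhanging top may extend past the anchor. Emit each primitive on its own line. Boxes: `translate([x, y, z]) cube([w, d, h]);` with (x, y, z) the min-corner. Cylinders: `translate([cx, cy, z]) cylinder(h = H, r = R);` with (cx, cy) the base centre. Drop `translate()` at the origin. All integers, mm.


translate([482, 529, 0]) cylinder(h = 8, r = 99);
translate([482, 529, 8]) cylinder(h = 201, r = 69);
translate([482, 529, 209]) cylinder(h = 8, r = 99);


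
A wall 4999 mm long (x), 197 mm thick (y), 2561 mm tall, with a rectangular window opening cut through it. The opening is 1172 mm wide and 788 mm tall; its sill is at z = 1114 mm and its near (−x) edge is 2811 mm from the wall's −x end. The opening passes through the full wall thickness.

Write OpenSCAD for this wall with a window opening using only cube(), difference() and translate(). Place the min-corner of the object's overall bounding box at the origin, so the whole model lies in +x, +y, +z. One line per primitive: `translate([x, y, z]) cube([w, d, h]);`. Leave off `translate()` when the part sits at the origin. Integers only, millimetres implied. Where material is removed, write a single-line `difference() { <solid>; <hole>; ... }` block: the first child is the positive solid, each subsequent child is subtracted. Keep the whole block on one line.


difference() { cube([4999, 197, 2561]); translate([2811, 0, 1114]) cube([1172, 197, 788]); }


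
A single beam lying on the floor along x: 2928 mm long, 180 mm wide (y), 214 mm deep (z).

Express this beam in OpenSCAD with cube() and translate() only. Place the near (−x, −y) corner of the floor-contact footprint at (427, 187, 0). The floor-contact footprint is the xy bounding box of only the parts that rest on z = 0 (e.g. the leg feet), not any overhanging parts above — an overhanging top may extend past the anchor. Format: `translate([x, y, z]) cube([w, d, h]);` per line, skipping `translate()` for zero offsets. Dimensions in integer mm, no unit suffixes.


translate([427, 187, 0]) cube([2928, 180, 214]);


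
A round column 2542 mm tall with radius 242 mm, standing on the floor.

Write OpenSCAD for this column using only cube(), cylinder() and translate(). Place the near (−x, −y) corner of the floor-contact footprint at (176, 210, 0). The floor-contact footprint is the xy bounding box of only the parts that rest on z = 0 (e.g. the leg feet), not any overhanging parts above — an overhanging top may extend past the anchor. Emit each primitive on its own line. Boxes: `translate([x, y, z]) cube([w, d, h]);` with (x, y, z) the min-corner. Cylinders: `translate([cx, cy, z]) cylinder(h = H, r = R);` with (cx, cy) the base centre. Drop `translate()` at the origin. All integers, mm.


translate([418, 452, 0]) cylinder(h = 2542, r = 242);


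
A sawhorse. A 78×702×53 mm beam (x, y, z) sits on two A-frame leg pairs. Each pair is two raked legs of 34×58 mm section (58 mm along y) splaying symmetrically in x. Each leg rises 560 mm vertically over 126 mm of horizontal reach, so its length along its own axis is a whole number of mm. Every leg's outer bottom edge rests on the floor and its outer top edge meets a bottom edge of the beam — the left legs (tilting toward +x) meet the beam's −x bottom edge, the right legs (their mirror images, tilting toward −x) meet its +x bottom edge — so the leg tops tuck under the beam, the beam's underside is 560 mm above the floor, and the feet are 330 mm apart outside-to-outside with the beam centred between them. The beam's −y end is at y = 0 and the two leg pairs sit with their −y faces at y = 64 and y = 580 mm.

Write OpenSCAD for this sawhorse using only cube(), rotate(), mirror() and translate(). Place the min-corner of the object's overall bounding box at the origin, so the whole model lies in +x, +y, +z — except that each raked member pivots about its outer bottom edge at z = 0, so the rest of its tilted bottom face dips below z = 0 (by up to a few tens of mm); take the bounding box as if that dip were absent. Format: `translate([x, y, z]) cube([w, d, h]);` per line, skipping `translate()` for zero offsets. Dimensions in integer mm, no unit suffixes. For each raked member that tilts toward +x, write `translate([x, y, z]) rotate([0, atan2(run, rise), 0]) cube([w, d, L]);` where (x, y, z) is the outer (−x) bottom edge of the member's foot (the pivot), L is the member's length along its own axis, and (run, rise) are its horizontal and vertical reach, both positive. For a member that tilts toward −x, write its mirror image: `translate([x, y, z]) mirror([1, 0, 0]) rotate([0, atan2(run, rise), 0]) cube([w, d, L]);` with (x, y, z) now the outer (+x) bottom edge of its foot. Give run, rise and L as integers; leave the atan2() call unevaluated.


// leg length = √(126² + 560²) = 574
// right-leg outer foot x = 2·126 + 78 = 330
// beam min-corner = (126, 0, 560)
translate([126, 0, 560]) cube([78, 702, 53]);
translate([0, 64, 0]) rotate([0, atan2(126, 560), 0]) cube([34, 58, 574]);
translate([330, 64, 0]) mirror([1, 0, 0]) rotate([0, atan2(126, 560), 0]) cube([34, 58, 574]);
translate([0, 580, 0]) rotate([0, atan2(126, 560), 0]) cube([34, 58, 574]);
translate([330, 580, 0]) mirror([1, 0, 0]) rotate([0, atan2(126, 560), 0]) cube([34, 58, 574]);


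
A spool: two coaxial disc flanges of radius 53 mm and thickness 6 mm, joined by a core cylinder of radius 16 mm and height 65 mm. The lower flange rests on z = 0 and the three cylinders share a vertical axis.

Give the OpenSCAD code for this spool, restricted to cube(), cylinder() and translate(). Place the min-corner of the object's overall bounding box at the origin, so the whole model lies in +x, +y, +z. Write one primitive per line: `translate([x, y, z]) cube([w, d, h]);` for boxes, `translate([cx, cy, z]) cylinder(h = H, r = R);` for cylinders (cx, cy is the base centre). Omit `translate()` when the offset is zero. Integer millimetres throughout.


translate([53, 53, 0]) cylinder(h = 6, r = 53);
translate([53, 53, 6]) cylinder(h = 65, r = 16);
translate([53, 53, 71]) cylinder(h = 6, r = 53);


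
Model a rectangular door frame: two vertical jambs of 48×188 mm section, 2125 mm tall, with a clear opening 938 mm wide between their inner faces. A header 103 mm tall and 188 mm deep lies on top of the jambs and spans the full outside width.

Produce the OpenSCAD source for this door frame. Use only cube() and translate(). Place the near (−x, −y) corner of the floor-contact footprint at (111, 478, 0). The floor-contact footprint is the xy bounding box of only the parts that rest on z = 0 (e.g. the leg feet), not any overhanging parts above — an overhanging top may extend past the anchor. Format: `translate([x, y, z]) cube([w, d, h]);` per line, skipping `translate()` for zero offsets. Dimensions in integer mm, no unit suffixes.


translate([111, 478, 0]) cube([48, 188, 2125]);
translate([1097, 478, 0]) cube([48, 188, 2125]);
translate([111, 478, 2125]) cube([1034, 188, 103]);


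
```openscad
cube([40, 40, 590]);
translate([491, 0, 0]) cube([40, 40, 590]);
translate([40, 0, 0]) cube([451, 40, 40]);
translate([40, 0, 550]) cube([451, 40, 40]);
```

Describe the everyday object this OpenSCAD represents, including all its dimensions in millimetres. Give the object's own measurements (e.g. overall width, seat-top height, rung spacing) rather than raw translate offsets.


A rectangular picture frame lying in the x–z plane (depth along y). The opening is 451 mm wide (x) by 510 mm tall (z), surrounded by a border 40 mm wide on all four sides. The frame is 40 mm deep and is made of two full-height vertical stiles with two horizontal rails fitted between them.


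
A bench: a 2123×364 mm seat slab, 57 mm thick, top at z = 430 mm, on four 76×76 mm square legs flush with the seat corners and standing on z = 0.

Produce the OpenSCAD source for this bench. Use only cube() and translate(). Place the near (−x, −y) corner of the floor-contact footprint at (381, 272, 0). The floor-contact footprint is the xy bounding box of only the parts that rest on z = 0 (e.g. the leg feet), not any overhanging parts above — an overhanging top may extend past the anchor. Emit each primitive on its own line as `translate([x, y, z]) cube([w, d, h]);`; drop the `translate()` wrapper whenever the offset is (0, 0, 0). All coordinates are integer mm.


translate([381, 272, 373]) cube([2123, 364, 57]);
translate([381, 272, 0]) cube([76, 76, 373]);
translate([381, 560, 0]) cube([76, 76, 373]);
translate([2428, 272, 0]) cube([76, 76, 373]);
translate([2428, 560, 0]) cube([76, 76, 373]);


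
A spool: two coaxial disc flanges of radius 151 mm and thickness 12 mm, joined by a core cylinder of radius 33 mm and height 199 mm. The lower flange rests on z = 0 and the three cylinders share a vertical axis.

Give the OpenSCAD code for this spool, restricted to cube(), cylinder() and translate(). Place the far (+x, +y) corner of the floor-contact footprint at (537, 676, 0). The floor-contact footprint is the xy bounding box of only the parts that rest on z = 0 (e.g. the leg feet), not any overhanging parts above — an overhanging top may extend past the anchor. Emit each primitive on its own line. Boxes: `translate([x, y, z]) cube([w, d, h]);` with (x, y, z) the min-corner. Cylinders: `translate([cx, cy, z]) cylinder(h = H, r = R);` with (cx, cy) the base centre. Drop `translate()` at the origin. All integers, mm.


translate([386, 525, 0]) cylinder(h = 12, r = 151);
translate([386, 525, 12]) cylinder(h = 199, r = 33);
translate([386, 525, 211]) cylinder(h = 12, r = 151);


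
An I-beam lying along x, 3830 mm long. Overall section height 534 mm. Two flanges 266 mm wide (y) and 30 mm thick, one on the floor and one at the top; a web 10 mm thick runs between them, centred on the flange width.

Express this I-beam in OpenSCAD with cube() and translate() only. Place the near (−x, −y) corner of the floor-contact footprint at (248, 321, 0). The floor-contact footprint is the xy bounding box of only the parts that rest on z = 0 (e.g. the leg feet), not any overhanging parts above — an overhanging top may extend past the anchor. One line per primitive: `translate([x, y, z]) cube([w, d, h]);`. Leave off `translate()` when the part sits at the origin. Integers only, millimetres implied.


translate([248, 321, 0]) cube([3830, 266, 30]);
translate([248, 449, 30]) cube([3830, 10, 474]);
translate([248, 321, 504]) cube([3830, 266, 30]);


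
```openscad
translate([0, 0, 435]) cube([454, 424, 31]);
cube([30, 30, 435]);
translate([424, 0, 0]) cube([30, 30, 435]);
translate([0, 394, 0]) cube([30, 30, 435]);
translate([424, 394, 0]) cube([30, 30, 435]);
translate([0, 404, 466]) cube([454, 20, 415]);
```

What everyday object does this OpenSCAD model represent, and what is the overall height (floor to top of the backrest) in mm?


A chair. The overall height is 881 mm.

A slab on four corner posts with a tall panel at the back — a chair. The seat slab sits at z = 435 with thickness 31, and the 415 mm backrest starts at the seat top, so the overall height is 435 + 31 + 415 = 881 mm.


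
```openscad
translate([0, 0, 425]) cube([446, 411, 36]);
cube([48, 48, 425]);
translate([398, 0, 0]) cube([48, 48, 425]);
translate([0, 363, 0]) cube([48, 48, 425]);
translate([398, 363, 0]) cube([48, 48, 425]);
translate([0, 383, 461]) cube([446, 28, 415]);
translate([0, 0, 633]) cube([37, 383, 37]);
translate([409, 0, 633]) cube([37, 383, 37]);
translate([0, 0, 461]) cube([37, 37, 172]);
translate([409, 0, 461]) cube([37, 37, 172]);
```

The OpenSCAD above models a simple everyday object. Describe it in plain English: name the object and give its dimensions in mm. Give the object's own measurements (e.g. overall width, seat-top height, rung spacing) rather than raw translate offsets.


A chair. The seat is a 446×411×36 mm slab with its top at z = 461 mm, on four 48×48 mm corner legs (flush with the seat edges, standing on z = 0). A flat backrest 28 mm thick, 415 mm tall, spans the full seat width and rises from the seat top along its +y edge, rear face flush with the rear of the seat. Two armrests of 37×37 mm section run along each side from the seat's front edge to the front of the backrest, top faces 209 mm above the seat top and outer faces flush with the seat's x-edges; a 37×37 mm post under the front of each armrest stands on the seat at the front corner.


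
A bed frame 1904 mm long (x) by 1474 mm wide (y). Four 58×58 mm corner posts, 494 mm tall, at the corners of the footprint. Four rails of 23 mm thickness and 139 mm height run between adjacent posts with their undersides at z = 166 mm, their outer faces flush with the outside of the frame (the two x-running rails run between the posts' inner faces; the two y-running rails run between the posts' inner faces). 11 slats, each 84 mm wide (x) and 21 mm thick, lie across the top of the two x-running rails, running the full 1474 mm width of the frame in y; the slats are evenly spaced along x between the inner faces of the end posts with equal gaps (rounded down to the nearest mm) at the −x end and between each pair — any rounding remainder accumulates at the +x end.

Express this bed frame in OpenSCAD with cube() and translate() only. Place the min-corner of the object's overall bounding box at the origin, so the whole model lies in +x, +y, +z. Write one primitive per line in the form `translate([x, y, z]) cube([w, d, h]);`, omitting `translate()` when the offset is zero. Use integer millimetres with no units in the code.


cube([58, 58, 494]);
translate([0, 1416, 0]) cube([58, 58, 494]);
translate([1846, 0, 0]) cube([58, 58, 494]);
translate([1846, 1416, 0]) cube([58, 58, 494]);
translate([58, 0, 166]) cube([1788, 23, 139]);
translate([58, 1451, 166]) cube([1788, 23, 139]);
translate([0, 58, 166]) cube([23, 1358, 139]);
translate([1881, 58, 166]) cube([23, 1358, 139]);
translate([130, 0, 305]) cube([84, 1474, 21]);
translate([286, 0, 305]) cube([84, 1474, 21]);
translate([442, 0, 305]) cube([84, 1474, 21]);
translate([598, 0, 305]) cube([84, 1474, 21]);
translate([754, 0, 305]) cube([84, 1474, 21]);
translate([910, 0, 305]) cube([84, 1474, 21]);
translate([1066, 0, 305]) cube([84, 1474, 21]);
translate([1222, 0, 305]) cube([84, 1474, 21]);
translate([1378, 0, 305]) cube([84, 1474, 21]);
translate([1534, 0, 305]) cube([84, 1474, 21]);
translate([1690, 0, 305]) cube([84, 1474, 21]);


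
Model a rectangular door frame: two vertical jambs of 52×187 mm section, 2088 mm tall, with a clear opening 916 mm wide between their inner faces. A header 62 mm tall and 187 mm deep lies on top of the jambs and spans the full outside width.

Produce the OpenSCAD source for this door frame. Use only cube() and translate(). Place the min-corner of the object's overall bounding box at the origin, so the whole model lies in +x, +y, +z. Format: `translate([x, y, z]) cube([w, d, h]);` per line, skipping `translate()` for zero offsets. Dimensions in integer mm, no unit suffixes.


cube([52, 187, 2088]);
translate([968, 0, 0]) cube([52, 187, 2088]);
translate([0, 0, 2088]) cube([1020, 187, 62]);


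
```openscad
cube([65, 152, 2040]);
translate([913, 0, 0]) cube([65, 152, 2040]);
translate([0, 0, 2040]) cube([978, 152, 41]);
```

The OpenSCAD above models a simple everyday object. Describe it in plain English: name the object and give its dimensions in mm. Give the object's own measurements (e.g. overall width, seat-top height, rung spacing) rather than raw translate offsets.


A door frame. The clear opening is 848 mm wide and 2040 mm high. Two 65 mm wide jambs, 152 mm deep, stand either side of the opening from the floor to the top of the opening. A 41 mm thick head sits across the top of both jambs, spanning the full outside width of the frame.


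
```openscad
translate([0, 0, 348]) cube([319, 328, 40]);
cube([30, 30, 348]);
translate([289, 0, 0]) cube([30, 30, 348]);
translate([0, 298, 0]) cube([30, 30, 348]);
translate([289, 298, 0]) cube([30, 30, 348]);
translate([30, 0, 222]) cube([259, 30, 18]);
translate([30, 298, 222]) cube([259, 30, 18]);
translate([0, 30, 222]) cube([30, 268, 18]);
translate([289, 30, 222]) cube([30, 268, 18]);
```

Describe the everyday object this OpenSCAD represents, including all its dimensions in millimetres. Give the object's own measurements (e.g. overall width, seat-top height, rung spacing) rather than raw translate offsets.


A four-legged stool. The seat is a 319×328×40 mm slab whose top surface is at z = 388 mm; four square legs, each 30×30 mm in cross-section, run from the floor (z = 0) to the underside of the seat, each flush with a corner of the seat. Four stretchers, 30 mm wide and 18 mm tall, connect adjacent legs with their undersides at z = 222 mm, each running between the inner faces of the legs it joins and aligned with the legs' outer faces on the other axis.
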